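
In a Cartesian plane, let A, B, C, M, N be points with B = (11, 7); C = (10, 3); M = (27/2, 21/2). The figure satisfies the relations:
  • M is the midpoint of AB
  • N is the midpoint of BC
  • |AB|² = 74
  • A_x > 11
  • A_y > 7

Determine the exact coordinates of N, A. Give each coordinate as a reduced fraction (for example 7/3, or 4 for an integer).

1. A_x = 16  [A = 2·M−B = 2·(27/2, 21/2)−(11, 7)]
2. A_y = 14  [A = 2·M−B = 2·(27/2, 21/2)−(11, 7)]
   so A = (16, 14)
3. N_x = 21/2  [2·N = B+C = (11, 7)+(10, 3)]
4. N_y = 5  [2·N = B+C = (11, 7)+(10, 3)]
   so N = (21/2, 5)

N = (21/2, 5)
A = (16, 14)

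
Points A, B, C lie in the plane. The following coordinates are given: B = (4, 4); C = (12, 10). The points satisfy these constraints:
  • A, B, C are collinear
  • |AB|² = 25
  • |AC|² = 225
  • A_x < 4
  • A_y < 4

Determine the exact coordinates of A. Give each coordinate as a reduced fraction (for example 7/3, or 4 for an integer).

1. A_x = 0  [[A, B, C are collinear ⇒ -6x+8y-8=0] ∩ [|A−(4, 4)|²=25]]
2. A_y = 1  [[A, B, C are collinear ⇒ -6x+8y-8=0] ∩ [|A−(4, 4)|²=25]]
   so A = (0, 1)

A = (0, 1)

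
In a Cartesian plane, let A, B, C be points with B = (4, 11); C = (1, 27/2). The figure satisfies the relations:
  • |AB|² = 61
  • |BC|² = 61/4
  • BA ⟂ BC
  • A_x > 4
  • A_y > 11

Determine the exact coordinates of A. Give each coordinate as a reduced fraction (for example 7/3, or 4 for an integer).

A = (9, 17)

1. A_x = 9  [[BA ⟂ BC ⇒ -3x+5/2y-31/2=0] ∩ [|A−(4, 11)|²=61]]
2. A_y = 17  [[BA ⟂ BC ⇒ -3x+5/2y-31/2=0] ∩ [|A−(4, 11)|²=61]]
   so A = (9, 17)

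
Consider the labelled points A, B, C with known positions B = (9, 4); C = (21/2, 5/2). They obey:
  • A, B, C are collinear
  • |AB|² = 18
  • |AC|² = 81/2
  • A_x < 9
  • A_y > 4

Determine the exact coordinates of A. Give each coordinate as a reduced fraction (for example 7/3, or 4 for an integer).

A = (6, 7)

1. A_x = 6  [[A, B, C are collinear ⇒ 3/2x+3/2y-39/2=0] ∩ [|A−(9, 4)|²=18]]
2. A_y = 7  [[A, B, C are collinear ⇒ 3/2x+3/2y-39/2=0] ∩ [|A−(9, 4)|²=18]]
   so A = (6, 7)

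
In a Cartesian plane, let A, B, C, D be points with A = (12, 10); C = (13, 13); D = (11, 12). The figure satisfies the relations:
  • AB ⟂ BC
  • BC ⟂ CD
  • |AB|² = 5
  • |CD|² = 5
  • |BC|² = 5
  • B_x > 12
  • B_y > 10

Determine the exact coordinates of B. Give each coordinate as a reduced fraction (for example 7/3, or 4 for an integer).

1. B_x = 14  [[BC ⟂ CD ⇒ 2x+1y-39=0] ∩ [|B−(12, 10)|²=5]]
2. B_y = 11  [[BC ⟂ CD ⇒ 2x+1y-39=0] ∩ [|B−(12, 10)|²=5]]
   so B = (14, 11)

B = (14, 11)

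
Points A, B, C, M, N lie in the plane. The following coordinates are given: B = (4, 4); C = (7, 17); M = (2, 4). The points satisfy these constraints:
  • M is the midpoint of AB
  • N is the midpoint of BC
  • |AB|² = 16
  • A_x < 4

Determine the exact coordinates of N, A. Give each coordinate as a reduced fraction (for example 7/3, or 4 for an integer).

1. A_x = 0  [A = 2·M−B = 2·(2, 4)−(4, 4)]
2. A_y = 4  [A = 2·M−B = 2·(2, 4)−(4, 4)]
   so A = (0, 4)
3. N_x = 11/2  [2·N = B+C = (4, 4)+(7, 17)]
4. N_y = 21/2  [2·N = B+C = (4, 4)+(7, 17)]
   so N = (11/2, 21/2)

N = (11/2, 21/2)
A = (0, 4)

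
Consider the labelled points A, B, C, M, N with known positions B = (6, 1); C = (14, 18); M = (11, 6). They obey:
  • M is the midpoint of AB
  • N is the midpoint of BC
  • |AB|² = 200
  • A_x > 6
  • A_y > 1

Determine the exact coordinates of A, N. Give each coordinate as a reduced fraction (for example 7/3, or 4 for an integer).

1. A_x = 16  [A = 2·M−B = 2·(11, 6)−(6, 1)]
2. A_y = 11  [A = 2·M−B = 2·(11, 6)−(6, 1)]
   so A = (16, 11)
3. N_x = 10  [2·N = B+C = (6, 1)+(14, 18)]
4. N_y = 19/2  [2·N = B+C = (6, 1)+(14, 18)]
   so N = (10, 19/2)

A = (16, 11)
N = (10, 19/2)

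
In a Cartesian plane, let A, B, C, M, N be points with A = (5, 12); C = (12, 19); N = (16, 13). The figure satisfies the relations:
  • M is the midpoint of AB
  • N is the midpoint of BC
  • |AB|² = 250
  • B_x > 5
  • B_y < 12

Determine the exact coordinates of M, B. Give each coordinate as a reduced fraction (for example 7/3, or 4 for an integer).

1. B_x = 20  [B = 2·N−C = 2·(16, 13)−(12, 19)]
2. B_y = 7  [B = 2·N−C = 2·(16, 13)−(12, 19)]
   so B = (20, 7)
3. M_x = 25/2  [2·M = A+B = (5, 12)+(20, 7)]
4. M_y = 19/2  [2·M = A+B = (5, 12)+(20, 7)]
   so M = (25/2, 19/2)

M = (25/2, 19/2)
B = (20, 7)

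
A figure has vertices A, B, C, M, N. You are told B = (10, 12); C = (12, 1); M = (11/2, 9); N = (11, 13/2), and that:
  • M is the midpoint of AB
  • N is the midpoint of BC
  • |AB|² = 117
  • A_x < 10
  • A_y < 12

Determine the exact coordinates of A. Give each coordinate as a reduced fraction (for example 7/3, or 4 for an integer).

1. A_x = 1  [A = 2·M−B = 2·(11/2, 9)−(10, 12)]
2. A_y = 6  [A = 2·M−B = 2·(11/2, 9)−(10, 12)]
   so A = (1, 6)

A = (1, 6)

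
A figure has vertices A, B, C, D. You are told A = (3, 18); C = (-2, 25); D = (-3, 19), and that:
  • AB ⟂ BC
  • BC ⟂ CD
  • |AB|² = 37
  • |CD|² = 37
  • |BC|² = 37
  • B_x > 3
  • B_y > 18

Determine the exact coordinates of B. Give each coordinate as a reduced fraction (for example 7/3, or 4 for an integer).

B = (4, 24)

1. B_x = 4  [[BC ⟂ CD ⇒ 1x+6y-148=0] ∩ [|B−(3, 18)|²=37]]
2. B_y = 24  [[BC ⟂ CD ⇒ 1x+6y-148=0] ∩ [|B−(3, 18)|²=37]]
   so B = (4, 24)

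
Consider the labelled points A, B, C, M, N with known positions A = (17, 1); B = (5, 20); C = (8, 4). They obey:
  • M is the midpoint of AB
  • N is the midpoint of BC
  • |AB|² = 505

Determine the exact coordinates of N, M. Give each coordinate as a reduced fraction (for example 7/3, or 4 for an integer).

1. M_x = 11  [2·M = A+B = (17, 1)+(5, 20)]
2. M_y = 21/2  [2·M = A+B = (17, 1)+(5, 20)]
   so M = (11, 21/2)
3. N_x = 13/2  [2·N = B+C = (5, 20)+(8, 4)]
4. N_y = 12  [2·N = B+C = (5, 20)+(8, 4)]
   so N = (13/2, 12)

N = (13/2, 12)
M = (11, 21/2)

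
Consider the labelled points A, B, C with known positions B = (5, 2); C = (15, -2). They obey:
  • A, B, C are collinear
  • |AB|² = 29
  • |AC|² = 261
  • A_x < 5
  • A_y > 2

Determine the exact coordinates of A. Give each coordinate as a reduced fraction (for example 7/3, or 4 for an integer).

A = (0, 4)

1. A_x = 0  [[A, B, C are collinear ⇒ 4x+10y-40=0] ∩ [|A−(5, 2)|²=29]]
2. A_y = 4  [[A, B, C are collinear ⇒ 4x+10y-40=0] ∩ [|A−(5, 2)|²=29]]
   so A = (0, 4)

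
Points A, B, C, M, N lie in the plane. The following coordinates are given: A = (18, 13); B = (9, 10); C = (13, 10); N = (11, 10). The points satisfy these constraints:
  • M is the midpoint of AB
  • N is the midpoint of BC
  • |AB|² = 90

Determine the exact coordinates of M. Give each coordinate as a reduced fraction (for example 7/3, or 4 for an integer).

1. M_x = 27/2  [2·M = A+B = (18, 13)+(9, 10)]
2. M_y = 23/2  [2·M = A+B = (18, 13)+(9, 10)]
   so M = (27/2, 23/2)

M = (27/2, 23/2)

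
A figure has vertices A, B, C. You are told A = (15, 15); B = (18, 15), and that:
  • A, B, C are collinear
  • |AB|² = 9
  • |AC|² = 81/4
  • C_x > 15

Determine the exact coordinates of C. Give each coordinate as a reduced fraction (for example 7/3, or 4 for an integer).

1. C_x = 39/2  [[A, B, C are collinear ⇒ 3y-45=0] ∩ [|C−(15, 15)|²=81/4]]
2. C_y = 15  [[A, B, C are collinear ⇒ 3y-45=0] ∩ [|C−(15, 15)|²=81/4]]
   so C = (39/2, 15)

C = (39/2, 15)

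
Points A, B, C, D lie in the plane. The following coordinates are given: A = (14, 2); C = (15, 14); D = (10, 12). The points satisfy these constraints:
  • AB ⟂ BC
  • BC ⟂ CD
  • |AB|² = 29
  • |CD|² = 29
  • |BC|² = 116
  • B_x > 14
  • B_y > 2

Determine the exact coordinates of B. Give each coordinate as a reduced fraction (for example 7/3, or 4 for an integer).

B = (19, 4)

1. B_x = 19  [[BC ⟂ CD ⇒ 5x+2y-103=0] ∩ [|B−(14, 2)|²=29]]
2. B_y = 4  [[BC ⟂ CD ⇒ 5x+2y-103=0] ∩ [|B−(14, 2)|²=29]]
   so B = (19, 4)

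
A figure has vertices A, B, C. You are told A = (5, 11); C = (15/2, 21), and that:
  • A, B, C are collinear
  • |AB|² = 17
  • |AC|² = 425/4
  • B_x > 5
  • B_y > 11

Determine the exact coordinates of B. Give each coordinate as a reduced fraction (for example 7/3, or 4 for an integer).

1. B_x = 6  [[A, B, C are collinear ⇒ 10x-5/2y-45/2=0] ∩ [|B−(5, 11)|²=17]]
2. B_y = 15  [[A, B, C are collinear ⇒ 10x-5/2y-45/2=0] ∩ [|B−(5, 11)|²=17]]
   so B = (6, 15)

B = (6, 15)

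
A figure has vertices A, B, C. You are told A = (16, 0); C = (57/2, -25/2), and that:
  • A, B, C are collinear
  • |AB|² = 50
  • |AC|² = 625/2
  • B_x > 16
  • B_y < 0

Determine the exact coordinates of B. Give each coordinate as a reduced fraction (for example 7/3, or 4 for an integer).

1. B_x = 21  [[A, B, C are collinear ⇒ -25/2x-25/2y+200=0] ∩ [|B−(16, 0)|²=50]]
2. B_y = -5  [[A, B, C are collinear ⇒ -25/2x-25/2y+200=0] ∩ [|B−(16, 0)|²=50]]
   so B = (21, -5)

B = (21, -5)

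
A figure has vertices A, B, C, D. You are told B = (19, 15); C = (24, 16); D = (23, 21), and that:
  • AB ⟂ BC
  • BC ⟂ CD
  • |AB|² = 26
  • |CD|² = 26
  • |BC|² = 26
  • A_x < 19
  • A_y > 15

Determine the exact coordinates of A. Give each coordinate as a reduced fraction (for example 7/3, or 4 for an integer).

A = (18, 20)

1. A_x = 18  [[AB ⟂ BC ⇒ -5x-1y+110=0] ∩ [|A−(19, 15)|²=26]]
2. A_y = 20  [[AB ⟂ BC ⇒ -5x-1y+110=0] ∩ [|A−(19, 15)|²=26]]
   so A = (18, 20)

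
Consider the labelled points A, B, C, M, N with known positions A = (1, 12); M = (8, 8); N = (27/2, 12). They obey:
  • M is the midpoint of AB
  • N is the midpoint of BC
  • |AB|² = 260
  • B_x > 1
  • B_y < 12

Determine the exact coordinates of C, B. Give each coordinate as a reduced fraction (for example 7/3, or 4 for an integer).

1. B_x = 15  [B = 2·M−A = 2·(8, 8)−(1, 12)]
2. B_y = 4  [B = 2·M−A = 2·(8, 8)−(1, 12)]
   so B = (15, 4)
3. C_x = 12  [C = 2·N−B = 2·(27/2, 12)−(15, 4)]
4. C_y = 20  [C = 2·N−B = 2·(27/2, 12)−(15, 4)]
   so C = (12, 20)

C = (12, 20)
B = (15, 4)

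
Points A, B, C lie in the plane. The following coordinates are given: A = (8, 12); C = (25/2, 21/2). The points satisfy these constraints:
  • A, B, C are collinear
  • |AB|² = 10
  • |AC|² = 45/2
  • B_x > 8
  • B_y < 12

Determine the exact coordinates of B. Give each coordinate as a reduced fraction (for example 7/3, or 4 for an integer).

1. B_x = 11  [[A, B, C are collinear ⇒ -3/2x-9/2y+66=0] ∩ [|B−(8, 12)|²=10]]
2. B_y = 11  [[A, B, C are collinear ⇒ -3/2x-9/2y+66=0] ∩ [|B−(8, 12)|²=10]]
   so B = (11, 11)

B = (11, 11)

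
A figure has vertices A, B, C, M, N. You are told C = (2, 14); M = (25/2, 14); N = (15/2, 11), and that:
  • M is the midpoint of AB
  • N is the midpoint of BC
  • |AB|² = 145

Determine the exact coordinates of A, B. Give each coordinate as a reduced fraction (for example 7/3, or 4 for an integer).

A = (12, 20)
B = (13, 8)

1. B_x = 13  [B = 2·N−C = 2·(15/2, 11)−(2, 14)]
2. B_y = 8  [B = 2·N−C = 2·(15/2, 11)−(2, 14)]
   so B = (13, 8)
3. A_x = 12  [A = 2·M−B = 2·(25/2, 14)−(13, 8)]
4. A_y = 20  [A = 2·M−B = 2·(25/2, 14)−(13, 8)]
   so A = (12, 20)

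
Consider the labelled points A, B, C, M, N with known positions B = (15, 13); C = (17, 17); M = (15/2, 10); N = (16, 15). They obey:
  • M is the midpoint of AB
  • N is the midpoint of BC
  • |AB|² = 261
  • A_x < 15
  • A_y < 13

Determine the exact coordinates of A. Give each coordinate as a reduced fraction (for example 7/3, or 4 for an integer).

1. A_x = 0  [A = 2·M−B = 2·(15/2, 10)−(15, 13)]
2. A_y = 7  [A = 2·M−B = 2·(15/2, 10)−(15, 13)]
   so A = (0, 7)

A = (0, 7)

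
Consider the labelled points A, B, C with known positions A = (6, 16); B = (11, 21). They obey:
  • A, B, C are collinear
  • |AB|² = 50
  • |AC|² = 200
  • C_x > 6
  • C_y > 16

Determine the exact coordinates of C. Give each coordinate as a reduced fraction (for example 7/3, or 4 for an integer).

C = (16, 26)

1. C_x = 16  [[A, B, C are collinear ⇒ -5x+5y-50=0] ∩ [|C−(6, 16)|²=200]]
2. C_y = 26  [[A, B, C are collinear ⇒ -5x+5y-50=0] ∩ [|C−(6, 16)|²=200]]
   so C = (16, 26)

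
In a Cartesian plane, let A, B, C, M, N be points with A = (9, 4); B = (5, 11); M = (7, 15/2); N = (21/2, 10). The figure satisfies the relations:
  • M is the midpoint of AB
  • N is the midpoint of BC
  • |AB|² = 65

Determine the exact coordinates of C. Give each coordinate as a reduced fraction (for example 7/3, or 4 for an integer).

C = (16, 9)

1. C_x = 16  [C = 2·N−B = 2·(21/2, 10)−(5, 11)]
2. C_y = 9  [C = 2·N−B = 2·(21/2, 10)−(5, 11)]
   so C = (16, 9)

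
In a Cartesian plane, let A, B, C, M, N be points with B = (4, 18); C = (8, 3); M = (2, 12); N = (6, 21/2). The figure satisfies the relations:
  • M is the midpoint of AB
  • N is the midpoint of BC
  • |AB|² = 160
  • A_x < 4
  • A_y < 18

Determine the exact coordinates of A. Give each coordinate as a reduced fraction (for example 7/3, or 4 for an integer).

1. A_x = 0  [A = 2·M−B = 2·(2, 12)−(4, 18)]
2. A_y = 6  [A = 2·M−B = 2·(2, 12)−(4, 18)]
   so A = (0, 6)

A = (0, 6)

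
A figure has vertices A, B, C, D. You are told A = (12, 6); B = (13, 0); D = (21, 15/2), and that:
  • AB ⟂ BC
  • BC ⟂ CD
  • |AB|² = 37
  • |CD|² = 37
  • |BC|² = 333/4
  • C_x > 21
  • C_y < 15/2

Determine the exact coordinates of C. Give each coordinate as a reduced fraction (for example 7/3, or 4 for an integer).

1. C_x = 22  [[AB ⟂ BC ⇒ 1x-6y-13=0] ∩ [|C−(21, 15/2)|²=37]]
2. C_y = 3/2  [[AB ⟂ BC ⇒ 1x-6y-13=0] ∩ [|C−(21, 15/2)|²=37]]
   so C = (22, 3/2)

C = (22, 3/2)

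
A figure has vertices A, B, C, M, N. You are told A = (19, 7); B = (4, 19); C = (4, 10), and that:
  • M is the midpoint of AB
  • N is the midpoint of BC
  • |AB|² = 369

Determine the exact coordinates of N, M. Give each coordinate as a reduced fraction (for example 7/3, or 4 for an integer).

N = (4, 29/2)
M = (23/2, 13)

1. M_x = 23/2  [2·M = A+B = (19, 7)+(4, 19)]
2. M_y = 13  [2·M = A+B = (19, 7)+(4, 19)]
   so M = (23/2, 13)
3. N_x = 4  [2·N = B+C = (4, 19)+(4, 10)]
4. N_y = 29/2  [2·N = B+C = (4, 19)+(4, 10)]
   so N = (4, 29/2)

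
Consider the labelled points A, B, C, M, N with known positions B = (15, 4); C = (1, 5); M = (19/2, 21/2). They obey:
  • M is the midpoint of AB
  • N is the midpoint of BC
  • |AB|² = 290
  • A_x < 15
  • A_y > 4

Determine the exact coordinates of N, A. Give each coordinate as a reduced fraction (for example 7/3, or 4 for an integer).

N = (8, 9/2)
A = (4, 17)

1. A_x = 4  [A = 2·M−B = 2·(19/2, 21/2)−(15, 4)]
2. A_y = 17  [A = 2·M−B = 2·(19/2, 21/2)−(15, 4)]
   so A = (4, 17)
3. N_x = 8  [2·N = B+C = (15, 4)+(1, 5)]
4. N_y = 9/2  [2·N = B+C = (15, 4)+(1, 5)]
   so N = (8, 9/2)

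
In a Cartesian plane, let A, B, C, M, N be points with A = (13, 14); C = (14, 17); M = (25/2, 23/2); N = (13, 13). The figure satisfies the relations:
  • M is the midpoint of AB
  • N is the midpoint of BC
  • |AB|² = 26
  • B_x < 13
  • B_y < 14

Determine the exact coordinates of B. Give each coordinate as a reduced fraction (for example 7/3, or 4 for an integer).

B = (12, 9)

1. B_x = 12  [B = 2·M−A = 2·(25/2, 23/2)−(13, 14)]
2. B_y = 9  [B = 2·M−A = 2·(25/2, 23/2)−(13, 14)]
   so B = (12, 9)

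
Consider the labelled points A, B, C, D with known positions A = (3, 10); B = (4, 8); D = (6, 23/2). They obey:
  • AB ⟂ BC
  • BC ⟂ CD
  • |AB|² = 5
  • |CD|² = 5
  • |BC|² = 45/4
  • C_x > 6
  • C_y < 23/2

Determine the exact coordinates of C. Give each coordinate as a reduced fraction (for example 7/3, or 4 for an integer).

C = (7, 19/2)

1. C_x = 7  [[AB ⟂ BC ⇒ 1x-2y+12=0] ∩ [|C−(6, 23/2)|²=5]]
2. C_y = 19/2  [[AB ⟂ BC ⇒ 1x-2y+12=0] ∩ [|C−(6, 23/2)|²=5]]
   so C = (7, 19/2)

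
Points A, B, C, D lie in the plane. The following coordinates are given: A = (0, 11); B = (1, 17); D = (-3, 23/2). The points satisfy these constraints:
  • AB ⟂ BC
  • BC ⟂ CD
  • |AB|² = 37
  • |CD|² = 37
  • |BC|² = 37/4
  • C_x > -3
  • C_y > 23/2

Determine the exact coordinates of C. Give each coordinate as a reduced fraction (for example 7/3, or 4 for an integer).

1. C_x = -2  [[AB ⟂ BC ⇒ 1x+6y-103=0] ∩ [|C−(-3, 23/2)|²=37]]
2. C_y = 35/2  [[AB ⟂ BC ⇒ 1x+6y-103=0] ∩ [|C−(-3, 23/2)|²=37]]
   so C = (-2, 35/2)

C = (-2, 35/2)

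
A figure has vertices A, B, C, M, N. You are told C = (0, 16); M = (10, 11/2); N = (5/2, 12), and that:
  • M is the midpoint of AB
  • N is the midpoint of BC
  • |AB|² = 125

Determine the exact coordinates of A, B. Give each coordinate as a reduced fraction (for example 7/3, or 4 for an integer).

1. B_x = 5  [B = 2·N−C = 2·(5/2, 12)−(0, 16)]
2. B_y = 8  [B = 2·N−C = 2·(5/2, 12)−(0, 16)]
   so B = (5, 8)
3. A_x = 15  [A = 2·M−B = 2·(10, 11/2)−(5, 8)]
4. A_y = 3  [A = 2·M−B = 2·(10, 11/2)−(5, 8)]
   so A = (15, 3)

A = (15, 3)
B = (5, 8)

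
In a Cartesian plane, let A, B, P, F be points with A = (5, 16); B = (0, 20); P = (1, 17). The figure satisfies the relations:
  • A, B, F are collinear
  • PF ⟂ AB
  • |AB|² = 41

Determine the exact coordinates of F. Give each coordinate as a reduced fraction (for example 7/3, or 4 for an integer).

F = (85/41, 752/41)

1. F_x = 85/41  [[A, B, F are collinear ⇒ -4x-5y+100=0] ∩ [PF ⟂ AB ⇒ -5x+4y-63=0]]
2. F_y = 752/41  [[A, B, F are collinear ⇒ -4x-5y+100=0] ∩ [PF ⟂ AB ⇒ -5x+4y-63=0]]
   so F = (85/41, 752/41)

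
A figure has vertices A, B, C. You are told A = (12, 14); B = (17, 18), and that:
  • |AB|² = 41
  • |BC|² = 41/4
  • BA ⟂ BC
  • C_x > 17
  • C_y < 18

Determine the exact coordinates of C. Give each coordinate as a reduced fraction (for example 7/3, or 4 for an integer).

C = (19, 31/2)

1. C_x = 19  [[BA ⟂ BC ⇒ -5x-4y+157=0] ∩ [|C−(17, 18)|²=41/4]]
2. C_y = 31/2  [[BA ⟂ BC ⇒ -5x-4y+157=0] ∩ [|C−(17, 18)|²=41/4]]
   so C = (19, 31/2)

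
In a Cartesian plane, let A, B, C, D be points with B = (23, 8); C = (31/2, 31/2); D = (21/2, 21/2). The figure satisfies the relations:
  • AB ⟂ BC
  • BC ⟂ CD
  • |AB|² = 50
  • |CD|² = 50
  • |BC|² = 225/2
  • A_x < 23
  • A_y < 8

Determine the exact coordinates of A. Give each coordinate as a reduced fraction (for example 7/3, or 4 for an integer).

1. A_x = 18  [[AB ⟂ BC ⇒ 15/2x-15/2y-225/2=0] ∩ [|A−(23, 8)|²=50]]
2. A_y = 3  [[AB ⟂ BC ⇒ 15/2x-15/2y-225/2=0] ∩ [|A−(23, 8)|²=50]]
   so A = (18, 3)

A = (18, 3)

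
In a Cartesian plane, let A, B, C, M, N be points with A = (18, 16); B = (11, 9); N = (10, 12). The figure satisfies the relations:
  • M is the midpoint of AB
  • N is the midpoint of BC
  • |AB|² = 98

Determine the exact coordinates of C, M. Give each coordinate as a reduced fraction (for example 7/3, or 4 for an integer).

1. M_x = 29/2  [2·M = A+B = (18, 16)+(11, 9)]
2. M_y = 25/2  [2·M = A+B = (18, 16)+(11, 9)]
   so M = (29/2, 25/2)
3. C_x = 9  [C = 2·N−B = 2·(10, 12)−(11, 9)]
4. C_y = 15  [C = 2·N−B = 2·(10, 12)−(11, 9)]
   so C = (9, 15)

C = (9, 15)
M = (29/2, 25/2)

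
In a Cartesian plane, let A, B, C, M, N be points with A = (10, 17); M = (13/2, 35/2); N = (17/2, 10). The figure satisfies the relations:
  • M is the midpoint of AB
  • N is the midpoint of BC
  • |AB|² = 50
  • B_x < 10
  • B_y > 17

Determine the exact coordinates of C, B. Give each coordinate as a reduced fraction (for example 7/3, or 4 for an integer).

C = (14, 2)
B = (3, 18)

1. B_x = 3  [B = 2·M−A = 2·(13/2, 35/2)−(10, 17)]
2. B_y = 18  [B = 2·M−A = 2·(13/2, 35/2)−(10, 17)]
   so B = (3, 18)
3. C_x = 14  [C = 2·N−B = 2·(17/2, 10)−(3, 18)]
4. C_y = 2  [C = 2·N−B = 2·(17/2, 10)−(3, 18)]
   so C = (14, 2)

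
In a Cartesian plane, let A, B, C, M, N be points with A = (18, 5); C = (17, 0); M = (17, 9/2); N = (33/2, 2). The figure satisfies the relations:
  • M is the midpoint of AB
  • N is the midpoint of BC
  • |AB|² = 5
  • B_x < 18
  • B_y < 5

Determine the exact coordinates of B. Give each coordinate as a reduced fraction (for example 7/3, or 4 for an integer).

1. B_x = 16  [B = 2·M−A = 2·(17, 9/2)−(18, 5)]
2. B_y = 4  [B = 2·M−A = 2·(17, 9/2)−(18, 5)]
   so B = (16, 4)

B = (16, 4)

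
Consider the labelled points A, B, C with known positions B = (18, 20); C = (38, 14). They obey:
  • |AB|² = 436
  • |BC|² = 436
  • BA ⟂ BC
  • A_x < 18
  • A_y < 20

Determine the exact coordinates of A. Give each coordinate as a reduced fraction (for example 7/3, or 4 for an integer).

1. A_x = 12  [[BA ⟂ BC ⇒ 20x-6y-240=0] ∩ [|A−(18, 20)|²=436]]
2. A_y = 0  [[BA ⟂ BC ⇒ 20x-6y-240=0] ∩ [|A−(18, 20)|²=436]]
   so A = (12, 0)

A = (12, 0)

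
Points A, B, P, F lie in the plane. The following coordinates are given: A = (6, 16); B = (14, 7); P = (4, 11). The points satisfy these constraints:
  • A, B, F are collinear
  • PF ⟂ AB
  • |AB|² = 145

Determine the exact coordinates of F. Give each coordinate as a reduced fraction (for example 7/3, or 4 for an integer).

F = (38/5, 71/5)

1. F_x = 38/5  [[A, B, F are collinear ⇒ 9x+8y-182=0] ∩ [PF ⟂ AB ⇒ 8x-9y+67=0]]
2. F_y = 71/5  [[A, B, F are collinear ⇒ 9x+8y-182=0] ∩ [PF ⟂ AB ⇒ 8x-9y+67=0]]
   so F = (38/5, 71/5)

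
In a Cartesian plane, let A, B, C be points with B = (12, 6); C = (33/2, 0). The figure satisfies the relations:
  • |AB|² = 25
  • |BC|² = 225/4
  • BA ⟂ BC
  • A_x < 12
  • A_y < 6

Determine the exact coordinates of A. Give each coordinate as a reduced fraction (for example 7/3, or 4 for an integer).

1. A_x = 8  [[BA ⟂ BC ⇒ 9/2x-6y-18=0] ∩ [|A−(12, 6)|²=25]]
2. A_y = 3  [[BA ⟂ BC ⇒ 9/2x-6y-18=0] ∩ [|A−(12, 6)|²=25]]
   so A = (8, 3)

A = (8, 3)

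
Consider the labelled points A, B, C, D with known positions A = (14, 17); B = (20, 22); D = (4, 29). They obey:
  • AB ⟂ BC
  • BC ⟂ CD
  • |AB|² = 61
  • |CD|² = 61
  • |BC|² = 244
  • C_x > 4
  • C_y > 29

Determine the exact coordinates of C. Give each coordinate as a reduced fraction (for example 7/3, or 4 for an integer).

1. C_x = 10  [[AB ⟂ BC ⇒ 6x+5y-230=0] ∩ [|C−(4, 29)|²=61]]
2. C_y = 34  [[AB ⟂ BC ⇒ 6x+5y-230=0] ∩ [|C−(4, 29)|²=61]]
   so C = (10, 34)

C = (10, 34)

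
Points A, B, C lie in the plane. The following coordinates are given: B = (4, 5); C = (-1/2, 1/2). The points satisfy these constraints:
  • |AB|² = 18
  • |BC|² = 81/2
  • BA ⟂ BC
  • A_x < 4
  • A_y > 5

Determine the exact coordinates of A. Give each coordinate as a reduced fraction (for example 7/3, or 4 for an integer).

1. A_x = 1  [[BA ⟂ BC ⇒ -9/2x-9/2y+81/2=0] ∩ [|A−(4, 5)|²=18]]
2. A_y = 8  [[BA ⟂ BC ⇒ -9/2x-9/2y+81/2=0] ∩ [|A−(4, 5)|²=18]]
   so A = (1, 8)

A = (1, 8)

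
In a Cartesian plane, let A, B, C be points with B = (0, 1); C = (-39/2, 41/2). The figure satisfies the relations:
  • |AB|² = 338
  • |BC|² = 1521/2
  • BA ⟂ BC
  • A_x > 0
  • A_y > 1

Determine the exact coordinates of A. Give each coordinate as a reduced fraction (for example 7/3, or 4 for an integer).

A = (13, 14)

1. A_x = 13  [[BA ⟂ BC ⇒ -39/2x+39/2y-39/2=0] ∩ [|A−(0, 1)|²=338]]
2. A_y = 14  [[BA ⟂ BC ⇒ -39/2x+39/2y-39/2=0] ∩ [|A−(0, 1)|²=338]]
   so A = (13, 14)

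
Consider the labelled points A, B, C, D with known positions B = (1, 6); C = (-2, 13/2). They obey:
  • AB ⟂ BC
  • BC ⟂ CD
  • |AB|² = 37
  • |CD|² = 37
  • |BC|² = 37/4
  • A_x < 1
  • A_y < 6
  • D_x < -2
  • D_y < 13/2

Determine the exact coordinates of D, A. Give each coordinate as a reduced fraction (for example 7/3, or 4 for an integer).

D = (-3, 1/2)
A = (0, 0)

1. D_x = -3  [[BC ⟂ CD ⇒ -3x+1/2y-37/4=0] ∩ [|D−(-2, 13/2)|²=37]]
2. D_y = 1/2  [[BC ⟂ CD ⇒ -3x+1/2y-37/4=0] ∩ [|D−(-2, 13/2)|²=37]]
   so D = (-3, 1/2)
3. A_x = 0  [[AB ⟂ BC ⇒ 3x-1/2y=0] ∩ [|A−(1, 6)|²=37]]
4. A_y = 0  [[AB ⟂ BC ⇒ 3x-1/2y=0] ∩ [|A−(1, 6)|²=37]]
   so A = (0, 0)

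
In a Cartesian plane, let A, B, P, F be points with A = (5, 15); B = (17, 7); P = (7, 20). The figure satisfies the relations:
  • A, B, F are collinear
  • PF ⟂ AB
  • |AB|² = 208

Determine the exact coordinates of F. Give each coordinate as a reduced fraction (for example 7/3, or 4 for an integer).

F = (53/13, 203/13)

1. F_x = 53/13  [[A, B, F are collinear ⇒ 8x+12y-220=0] ∩ [PF ⟂ AB ⇒ 12x-8y+76=0]]
2. F_y = 203/13  [[A, B, F are collinear ⇒ 8x+12y-220=0] ∩ [PF ⟂ AB ⇒ 12x-8y+76=0]]
   so F = (53/13, 203/13)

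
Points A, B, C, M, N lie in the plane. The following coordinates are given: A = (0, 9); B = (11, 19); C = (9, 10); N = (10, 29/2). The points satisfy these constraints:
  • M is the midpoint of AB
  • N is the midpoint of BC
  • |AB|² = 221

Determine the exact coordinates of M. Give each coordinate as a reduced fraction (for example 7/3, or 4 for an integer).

1. M_x = 11/2  [2·M = A+B = (0, 9)+(11, 19)]
2. M_y = 14  [2·M = A+B = (0, 9)+(11, 19)]
   so M = (11/2, 14)

M = (11/2, 14)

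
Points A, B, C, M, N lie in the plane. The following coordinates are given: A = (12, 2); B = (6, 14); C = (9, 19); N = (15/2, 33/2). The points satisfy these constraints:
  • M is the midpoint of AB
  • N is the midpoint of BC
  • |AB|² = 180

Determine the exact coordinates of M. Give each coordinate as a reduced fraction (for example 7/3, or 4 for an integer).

M = (9, 8)

1. M_x = 9  [2·M = A+B = (12, 2)+(6, 14)]
2. M_y = 8  [2·M = A+B = (12, 2)+(6, 14)]
   so M = (9, 8)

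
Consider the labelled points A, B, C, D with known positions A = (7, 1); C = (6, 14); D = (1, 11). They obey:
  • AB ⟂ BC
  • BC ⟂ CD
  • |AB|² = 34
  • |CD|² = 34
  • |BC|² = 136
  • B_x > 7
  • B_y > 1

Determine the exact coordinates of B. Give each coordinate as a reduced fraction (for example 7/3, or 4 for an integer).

B = (12, 4)

1. B_x = 12  [[BC ⟂ CD ⇒ 5x+3y-72=0] ∩ [|B−(7, 1)|²=34]]
2. B_y = 4  [[BC ⟂ CD ⇒ 5x+3y-72=0] ∩ [|B−(7, 1)|²=34]]
   so B = (12, 4)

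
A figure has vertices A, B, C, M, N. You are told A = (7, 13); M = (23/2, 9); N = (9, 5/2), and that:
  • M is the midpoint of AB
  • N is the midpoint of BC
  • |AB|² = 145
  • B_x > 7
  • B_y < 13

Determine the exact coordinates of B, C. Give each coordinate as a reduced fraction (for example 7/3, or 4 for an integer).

1. B_x = 16  [B = 2·M−A = 2·(23/2, 9)−(7, 13)]
2. B_y = 5  [B = 2·M−A = 2·(23/2, 9)−(7, 13)]
   so B = (16, 5)
3. C_x = 2  [C = 2·N−B = 2·(9, 5/2)−(16, 5)]
4. C_y = 0  [C = 2·N−B = 2·(9, 5/2)−(16, 5)]
   so C = (2, 0)

B = (16, 5)
C = (2, 0)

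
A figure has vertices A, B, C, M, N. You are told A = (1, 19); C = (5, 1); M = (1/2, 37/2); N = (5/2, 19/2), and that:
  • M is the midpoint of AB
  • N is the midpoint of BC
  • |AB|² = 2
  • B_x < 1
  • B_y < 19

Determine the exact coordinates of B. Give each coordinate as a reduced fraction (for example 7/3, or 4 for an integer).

B = (0, 18)

1. B_x = 0  [B = 2·M−A = 2·(1/2, 37/2)−(1, 19)]
2. B_y = 18  [B = 2·M−A = 2·(1/2, 37/2)−(1, 19)]
   so B = (0, 18)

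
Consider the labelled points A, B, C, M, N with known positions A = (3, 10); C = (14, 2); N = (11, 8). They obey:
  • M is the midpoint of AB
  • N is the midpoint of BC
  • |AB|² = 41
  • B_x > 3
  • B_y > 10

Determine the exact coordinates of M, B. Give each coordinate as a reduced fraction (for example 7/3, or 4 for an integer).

M = (11/2, 12)
B = (8, 14)

1. B_x = 8  [B = 2·N−C = 2·(11, 8)−(14, 2)]
2. B_y = 14  [B = 2·N−C = 2·(11, 8)−(14, 2)]
   so B = (8, 14)
3. M_x = 11/2  [2·M = A+B = (3, 10)+(8, 14)]
4. M_y = 12  [2·M = A+B = (3, 10)+(8, 14)]
   so M = (11/2, 12)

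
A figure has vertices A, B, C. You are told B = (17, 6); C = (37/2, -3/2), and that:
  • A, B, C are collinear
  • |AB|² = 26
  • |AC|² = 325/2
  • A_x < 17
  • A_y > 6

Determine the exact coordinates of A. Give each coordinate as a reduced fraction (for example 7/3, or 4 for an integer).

1. A_x = 16  [[A, B, C are collinear ⇒ 15/2x+3/2y-273/2=0] ∩ [|A−(17, 6)|²=26]]
2. A_y = 11  [[A, B, C are collinear ⇒ 15/2x+3/2y-273/2=0] ∩ [|A−(17, 6)|²=26]]
   so A = (16, 11)

A = (16, 11)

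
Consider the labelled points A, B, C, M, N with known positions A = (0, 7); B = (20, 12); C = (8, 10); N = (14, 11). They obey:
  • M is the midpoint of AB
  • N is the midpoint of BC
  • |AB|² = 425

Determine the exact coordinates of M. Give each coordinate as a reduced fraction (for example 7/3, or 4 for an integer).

1. M_x = 10  [2·M = A+B = (0, 7)+(20, 12)]
2. M_y = 19/2  [2·M = A+B = (0, 7)+(20, 12)]
   so M = (10, 19/2)

M = (10, 19/2)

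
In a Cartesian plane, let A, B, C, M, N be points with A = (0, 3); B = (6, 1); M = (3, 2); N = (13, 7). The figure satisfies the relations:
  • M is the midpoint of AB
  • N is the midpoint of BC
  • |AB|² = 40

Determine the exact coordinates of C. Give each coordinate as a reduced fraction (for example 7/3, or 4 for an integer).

C = (20, 13)

1. C_x = 20  [C = 2·N−B = 2·(13, 7)−(6, 1)]
2. C_y = 13  [C = 2·N−B = 2·(13, 7)−(6, 1)]
   so C = (20, 13)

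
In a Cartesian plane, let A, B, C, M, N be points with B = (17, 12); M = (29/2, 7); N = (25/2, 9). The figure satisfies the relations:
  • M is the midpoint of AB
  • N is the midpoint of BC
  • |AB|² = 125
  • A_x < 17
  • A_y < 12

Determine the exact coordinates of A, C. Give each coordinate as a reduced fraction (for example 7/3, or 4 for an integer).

1. A_x = 12  [A = 2·M−B = 2·(29/2, 7)−(17, 12)]
2. A_y = 2  [A = 2·M−B = 2·(29/2, 7)−(17, 12)]
   so A = (12, 2)
3. C_x = 8  [C = 2·N−B = 2·(25/2, 9)−(17, 12)]
4. C_y = 6  [C = 2·N−B = 2·(25/2, 9)−(17, 12)]
   so C = (8, 6)

A = (12, 2)
C = (8, 6)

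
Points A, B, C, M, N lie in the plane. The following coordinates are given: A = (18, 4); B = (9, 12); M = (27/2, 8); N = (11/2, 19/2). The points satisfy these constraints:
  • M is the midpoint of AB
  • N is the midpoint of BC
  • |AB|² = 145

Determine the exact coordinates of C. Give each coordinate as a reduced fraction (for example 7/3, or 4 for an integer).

C = (2, 7)

1. C_x = 2  [C = 2·N−B = 2·(11/2, 19/2)−(9, 12)]
2. C_y = 7  [C = 2·N−B = 2·(11/2, 19/2)−(9, 12)]
   so C = (2, 7)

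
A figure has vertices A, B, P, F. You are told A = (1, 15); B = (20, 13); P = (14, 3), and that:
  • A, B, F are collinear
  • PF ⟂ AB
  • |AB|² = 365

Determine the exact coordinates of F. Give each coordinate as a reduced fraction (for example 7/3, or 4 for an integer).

1. F_x = 5514/365  [[A, B, F are collinear ⇒ 2x+19y-287=0] ∩ [PF ⟂ AB ⇒ 19x-2y-260=0]]
2. F_y = 4933/365  [[A, B, F are collinear ⇒ 2x+19y-287=0] ∩ [PF ⟂ AB ⇒ 19x-2y-260=0]]
   so F = (5514/365, 4933/365)

F = (5514/365, 4933/365)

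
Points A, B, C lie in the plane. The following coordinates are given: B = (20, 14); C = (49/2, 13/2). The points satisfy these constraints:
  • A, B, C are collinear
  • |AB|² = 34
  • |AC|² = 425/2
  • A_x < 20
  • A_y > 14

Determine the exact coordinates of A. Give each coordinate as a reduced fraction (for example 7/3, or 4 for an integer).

1. A_x = 17  [[A, B, C are collinear ⇒ 15/2x+9/2y-213=0] ∩ [|A−(20, 14)|²=34]]
2. A_y = 19  [[A, B, C are collinear ⇒ 15/2x+9/2y-213=0] ∩ [|A−(20, 14)|²=34]]
   so A = (17, 19)

A = (17, 19)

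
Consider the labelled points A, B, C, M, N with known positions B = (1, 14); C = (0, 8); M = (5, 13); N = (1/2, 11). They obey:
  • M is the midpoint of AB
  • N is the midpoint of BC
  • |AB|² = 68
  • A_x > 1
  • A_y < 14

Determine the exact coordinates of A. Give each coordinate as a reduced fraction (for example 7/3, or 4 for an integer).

1. A_x = 9  [A = 2·M−B = 2·(5, 13)−(1, 14)]
2. A_y = 12  [A = 2·M−B = 2·(5, 13)−(1, 14)]
   so A = (9, 12)

A = (9, 12)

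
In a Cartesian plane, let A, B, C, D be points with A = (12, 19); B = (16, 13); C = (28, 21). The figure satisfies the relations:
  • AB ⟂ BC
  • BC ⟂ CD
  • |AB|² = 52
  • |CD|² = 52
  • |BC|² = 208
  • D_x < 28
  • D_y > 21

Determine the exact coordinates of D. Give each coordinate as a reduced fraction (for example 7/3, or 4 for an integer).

D = (24, 27)

1. D_x = 24  [[BC ⟂ CD ⇒ 12x+8y-504=0] ∩ [|D−(28, 21)|²=52]]
2. D_y = 27  [[BC ⟂ CD ⇒ 12x+8y-504=0] ∩ [|D−(28, 21)|²=52]]
   so D = (24, 27)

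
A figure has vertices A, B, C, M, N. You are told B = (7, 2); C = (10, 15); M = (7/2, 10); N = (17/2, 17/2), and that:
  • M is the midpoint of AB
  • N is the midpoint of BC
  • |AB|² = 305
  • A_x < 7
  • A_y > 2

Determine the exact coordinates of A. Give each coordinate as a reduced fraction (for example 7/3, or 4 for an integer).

A = (0, 18)

1. A_x = 0  [A = 2·M−B = 2·(7/2, 10)−(7, 2)]
2. A_y = 18  [A = 2·M−B = 2·(7/2, 10)−(7, 2)]
   so A = (0, 18)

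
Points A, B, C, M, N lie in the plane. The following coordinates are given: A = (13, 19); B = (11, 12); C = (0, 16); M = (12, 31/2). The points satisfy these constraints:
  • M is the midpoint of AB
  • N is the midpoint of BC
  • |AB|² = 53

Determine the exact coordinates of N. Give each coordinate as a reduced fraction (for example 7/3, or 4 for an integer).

1. N_x = 11/2  [2·N = B+C = (11, 12)+(0, 16)]
2. N_y = 14  [2·N = B+C = (11, 12)+(0, 16)]
   so N = (11/2, 14)

N = (11/2, 14)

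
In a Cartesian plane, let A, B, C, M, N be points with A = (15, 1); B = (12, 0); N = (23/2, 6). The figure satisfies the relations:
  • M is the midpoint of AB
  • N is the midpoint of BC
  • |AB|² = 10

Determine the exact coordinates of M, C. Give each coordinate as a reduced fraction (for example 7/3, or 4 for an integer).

1. M_x = 27/2  [2·M = A+B = (15, 1)+(12, 0)]
2. M_y = 1/2  [2·M = A+B = (15, 1)+(12, 0)]
   so M = (27/2, 1/2)
3. C_x = 11  [C = 2·N−B = 2·(23/2, 6)−(12, 0)]
4. C_y = 12  [C = 2·N−B = 2·(23/2, 6)−(12, 0)]
   so C = (11, 12)

M = (27/2, 1/2)
C = (11, 12)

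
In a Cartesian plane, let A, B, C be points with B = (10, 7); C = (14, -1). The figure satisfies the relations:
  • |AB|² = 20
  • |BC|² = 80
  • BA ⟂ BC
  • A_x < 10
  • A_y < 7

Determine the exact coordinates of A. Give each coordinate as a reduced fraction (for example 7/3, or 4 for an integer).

1. A_x = 6  [[BA ⟂ BC ⇒ 4x-8y+16=0] ∩ [|A−(10, 7)|²=20]]
2. A_y = 5  [[BA ⟂ BC ⇒ 4x-8y+16=0] ∩ [|A−(10, 7)|²=20]]
   so A = (6, 5)

A = (6, 5)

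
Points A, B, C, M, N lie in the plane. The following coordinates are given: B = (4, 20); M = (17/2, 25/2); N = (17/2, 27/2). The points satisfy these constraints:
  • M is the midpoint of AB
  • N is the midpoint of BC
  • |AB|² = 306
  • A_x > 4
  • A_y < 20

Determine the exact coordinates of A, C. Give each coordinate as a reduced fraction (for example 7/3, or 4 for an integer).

1. A_x = 13  [A = 2·M−B = 2·(17/2, 25/2)−(4, 20)]
2. A_y = 5  [A = 2·M−B = 2·(17/2, 25/2)−(4, 20)]
   so A = (13, 5)
3. C_x = 13  [C = 2·N−B = 2·(17/2, 27/2)−(4, 20)]
4. C_y = 7  [C = 2·N−B = 2·(17/2, 27/2)−(4, 20)]
   so C = (13, 7)

A = (13, 5)
C = (13, 7)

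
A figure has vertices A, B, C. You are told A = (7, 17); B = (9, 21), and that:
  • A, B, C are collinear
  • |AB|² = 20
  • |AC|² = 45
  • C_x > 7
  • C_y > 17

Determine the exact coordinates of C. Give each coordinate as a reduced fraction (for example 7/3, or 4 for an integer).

1. C_x = 10  [[A, B, C are collinear ⇒ -4x+2y-6=0] ∩ [|C−(7, 17)|²=45]]
2. C_y = 23  [[A, B, C are collinear ⇒ -4x+2y-6=0] ∩ [|C−(7, 17)|²=45]]
   so C = (10, 23)

C = (10, 23)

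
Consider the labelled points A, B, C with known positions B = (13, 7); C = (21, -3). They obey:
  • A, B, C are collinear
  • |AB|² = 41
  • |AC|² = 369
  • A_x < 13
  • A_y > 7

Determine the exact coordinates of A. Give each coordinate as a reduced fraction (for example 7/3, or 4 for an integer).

A = (9, 12)

1. A_x = 9  [[A, B, C are collinear ⇒ 10x+8y-186=0] ∩ [|A−(13, 7)|²=41]]
2. A_y = 12  [[A, B, C are collinear ⇒ 10x+8y-186=0] ∩ [|A−(13, 7)|²=41]]
   so A = (9, 12)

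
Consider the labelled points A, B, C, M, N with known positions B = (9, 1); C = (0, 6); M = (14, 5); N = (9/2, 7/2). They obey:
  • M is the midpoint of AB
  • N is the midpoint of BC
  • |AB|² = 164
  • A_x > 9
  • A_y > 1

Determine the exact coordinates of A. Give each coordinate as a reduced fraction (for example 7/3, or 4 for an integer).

1. A_x = 19  [A = 2·M−B = 2·(14, 5)−(9, 1)]
2. A_y = 9  [A = 2·M−B = 2·(14, 5)−(9, 1)]
   so A = (19, 9)

A = (19, 9)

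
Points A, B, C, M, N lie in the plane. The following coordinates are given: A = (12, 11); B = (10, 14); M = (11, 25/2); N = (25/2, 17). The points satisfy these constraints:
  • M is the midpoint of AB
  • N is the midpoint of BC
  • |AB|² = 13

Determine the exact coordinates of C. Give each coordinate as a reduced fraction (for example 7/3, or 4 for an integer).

C = (15, 20)

1. C_x = 15  [C = 2·N−B = 2·(25/2, 17)−(10, 14)]
2. C_y = 20  [C = 2·N−B = 2·(25/2, 17)−(10, 14)]
   so C = (15, 20)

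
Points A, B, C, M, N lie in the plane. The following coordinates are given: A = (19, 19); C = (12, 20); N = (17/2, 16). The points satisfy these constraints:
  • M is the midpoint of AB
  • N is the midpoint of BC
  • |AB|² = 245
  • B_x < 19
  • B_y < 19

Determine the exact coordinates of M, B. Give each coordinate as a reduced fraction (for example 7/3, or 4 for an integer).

1. B_x = 5  [B = 2·N−C = 2·(17/2, 16)−(12, 20)]
2. B_y = 12  [B = 2·N−C = 2·(17/2, 16)−(12, 20)]
   so B = (5, 12)
3. M_x = 12  [2·M = A+B = (19, 19)+(5, 12)]
4. M_y = 31/2  [2·M = A+B = (19, 19)+(5, 12)]
   so M = (12, 31/2)

M = (12, 31/2)
B = (5, 12)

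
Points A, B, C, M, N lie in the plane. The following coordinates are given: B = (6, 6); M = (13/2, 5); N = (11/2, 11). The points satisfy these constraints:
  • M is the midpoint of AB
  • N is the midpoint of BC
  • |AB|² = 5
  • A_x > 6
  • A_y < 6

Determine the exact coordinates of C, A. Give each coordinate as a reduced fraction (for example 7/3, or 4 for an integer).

C = (5, 16)
A = (7, 4)

1. A_x = 7  [A = 2·M−B = 2·(13/2, 5)−(6, 6)]
2. A_y = 4  [A = 2·M−B = 2·(13/2, 5)−(6, 6)]
   so A = (7, 4)
3. C_x = 5  [C = 2·N−B = 2·(11/2, 11)−(6, 6)]
4. C_y = 16  [C = 2·N−B = 2·(11/2, 11)−(6, 6)]
   so C = (5, 16)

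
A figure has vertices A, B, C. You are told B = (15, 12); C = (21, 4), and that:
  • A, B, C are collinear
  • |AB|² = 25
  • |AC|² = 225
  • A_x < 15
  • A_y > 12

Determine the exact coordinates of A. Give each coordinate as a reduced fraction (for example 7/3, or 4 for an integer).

1. A_x = 12  [[A, B, C are collinear ⇒ 8x+6y-192=0] ∩ [|A−(15, 12)|²=25]]
2. A_y = 16  [[A, B, C are collinear ⇒ 8x+6y-192=0] ∩ [|A−(15, 12)|²=25]]
   so A = (12, 16)

A = (12, 16)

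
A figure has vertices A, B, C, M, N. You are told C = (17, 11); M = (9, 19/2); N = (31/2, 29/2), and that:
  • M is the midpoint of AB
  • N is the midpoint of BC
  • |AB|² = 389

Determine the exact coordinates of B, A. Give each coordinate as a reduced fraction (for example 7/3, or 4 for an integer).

1. B_x = 14  [B = 2·N−C = 2·(31/2, 29/2)−(17, 11)]
2. B_y = 18  [B = 2·N−C = 2·(31/2, 29/2)−(17, 11)]
   so B = (14, 18)
3. A_x = 4  [A = 2·M−B = 2·(9, 19/2)−(14, 18)]
4. A_y = 1  [A = 2·M−B = 2·(9, 19/2)−(14, 18)]
   so A = (4, 1)

B = (14, 18)
A = (4, 1)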